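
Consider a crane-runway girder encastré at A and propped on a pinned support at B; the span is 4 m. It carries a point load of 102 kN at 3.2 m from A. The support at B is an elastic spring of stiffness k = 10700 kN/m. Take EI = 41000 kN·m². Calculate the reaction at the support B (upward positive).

Take the reaction at B as the redundant and release it; the primary structure is a cantilever fixed at A.
Primary-structure tip deflection at B by superposition:
  point load 102 at a = 3.2: Pa²(3L − a)/(6EI) = 1532/EI
Tip deflection under a unit load at B: L³/(3EI) = 21.33/EI.
With EI = 41000 kN·m²: δ_0 = 0.037364 m and δ_{BB} = 0.00052 m/kN.
Compatibility — the spring shortens by R_B/k under the reaction it provides: δ_0 − R_B·δ_{BB} = R_B/k. With 1/k = 0.000093 m/kN, R_B = δ_0 / (δ_{BB} + 1/k) = 0.037364 / (0.00052 + 0.000093) = 60.87 kN.

R_B = 60.87 kN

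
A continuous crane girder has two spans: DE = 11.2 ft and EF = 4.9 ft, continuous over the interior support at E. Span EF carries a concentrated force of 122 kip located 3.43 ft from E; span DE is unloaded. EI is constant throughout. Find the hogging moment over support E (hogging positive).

Release continuity at E by inserting a hinge; the redundant is the internal moment M_E. The primary structure is two simply-supported spans DE and EF.
End slopes at the hinge E, treating each span as simply supported:
  span EF: point load 122 at a = 3.43: Pab(L + b)/(6LEI) = 133.3/EI
  relative rotation θ_0 = (0 + 133.3)/EI = 133.3/EI
A unit hogging moment at E produces rotation L₁/(3EI) + L₂/(3EI) = 5.367/EI.
Slope continuity at E: θ_0 = M_E·5.367/EI, so M_E = 133.3/5.367 = 24.83 kip·ft (hogging).

M_E = 24.83 kip·ft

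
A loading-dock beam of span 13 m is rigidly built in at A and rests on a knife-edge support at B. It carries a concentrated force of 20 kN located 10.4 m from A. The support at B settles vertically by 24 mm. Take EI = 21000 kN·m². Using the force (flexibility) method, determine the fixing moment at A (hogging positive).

Take the reaction at B as the redundant and release it; the primary structure is a cantilever fixed at A.
Deflection at B on the released cantilever, summing each load's contribution:
  point load 20 at a = 10.4: Pa²(3L − a)/(6EI) = 10311/EI
Flexibility coefficient — unit upward force at B: δ_{BB} = L³/(3EI) = 732.3/EI.
With EI = 21000 kN·m²: δ_0 = 0.49101 m and δ_{BB} = 0.034873 m/kN.
Compatibility — the beam at B must follow the support down by 0.024 m: δ_0 − R_B·δ_{BB} = 0.024, so R_B = (0.49101 − 0.024)/0.034873 = 13.39 kN.
Moment equilibrium about A: M_A = Σ(load moments about A) − R_B·L = 208 − 13.39×13 = 33.91 kN·m.

M_A = 33.91 kN·m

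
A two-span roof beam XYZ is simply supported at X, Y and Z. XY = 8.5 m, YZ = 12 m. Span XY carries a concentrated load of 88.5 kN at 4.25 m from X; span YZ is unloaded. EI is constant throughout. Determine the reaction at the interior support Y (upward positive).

Take M_Y as the redundant. Released structure: two simple spans XY and YZ with a hinge at Y.
End slopes at the hinge Y, treating each span as simply supported:
  span XY: point load 88.5 at a = 4.25: Pab(L + a)/(6LEI) = 399.6/EI
  relative rotation θ_0 = (399.6 + 0)/EI = 399.6/EI
A unit hogging moment at Y produces rotation L₁/(3EI) + L₂/(3EI) = 6.833/EI.
Slope continuity at Y: θ_0 = M_Y·6.833/EI, so M_Y = 399.6/6.833 = 58.48 kN·m (hogging).
Span XY, ΣM about X with M_Y applied at Y: R_Y^{XY}·8.5 = 376.1 + 58.48, so R_Y^{XY} = 51.13 kN and R_X = 88.5 − 51.13 = 37.37 kN.
Span YZ, ΣM about Z: R_Y^{YZ}·12 = 0 + 58.48, so R_Y^{YZ} = 4.874 kN and R_Z = 0 − 4.874 = -4.874 kN.
R_Y = 51.13 + 4.874 = 56 kN.

R_Y = 56 kN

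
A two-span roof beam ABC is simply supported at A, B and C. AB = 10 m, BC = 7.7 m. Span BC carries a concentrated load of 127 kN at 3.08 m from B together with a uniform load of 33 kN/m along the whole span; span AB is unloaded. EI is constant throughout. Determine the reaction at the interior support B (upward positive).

Insert a hinge at B; M_B is the redundant, and each span becomes simply supported.
Rotations at B on the released spans (each span's end-slope, ×1/EI):
  span BC: point load 127 at a = 3.08: Pab(L + b)/(6LEI) = 481.9/EI
  span BC: UDL 33: wL³/(24EI) = 627.7/EI
  relative rotation θ_0 = (0 + 1110)/EI = 1110/EI
A unit hogging moment at B produces rotation L₁/(3EI) + L₂/(3EI) = 5.9/EI.
Compatibility: M_B·(L₁+L₂)/(3EI) = θ_0, giving M_B = 188.1 kN·m (hogging).
Span AB, ΣM about A with M_B applied at B: R_B^{AB}·10 = 0 + 188.1, so R_B^{AB} = 18.81 kN and R_A = 0 − 18.81 = -18.81 kN.
Span BC, ΣM about C: R_B^{BC}·7.7 = 1565 + 188.1, so R_B^{BC} = 227.7 kN and R_C = 381.1 − 227.7 = 153.4 kN.
R_B = 18.81 + 227.7 = 246.5 kN.

R_B = 246.5 kN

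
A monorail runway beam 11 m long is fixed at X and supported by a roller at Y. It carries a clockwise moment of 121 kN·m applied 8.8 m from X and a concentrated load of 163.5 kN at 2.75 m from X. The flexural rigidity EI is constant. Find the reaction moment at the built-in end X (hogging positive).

Take the reaction at Y as the redundant and release it; the primary structure is a cantilever fixed at X.
Downward deflection at the released point Y due to the loads:
  clockwise couple 121 at a = 8.8: M₀a(2L − a)/(2EI) = 7028/EI
  point load 163.5 at a = 2.75: Pa²(3L − a)/(6EI) = 6234/EI
  δ_0 = 13262/EI
Tip deflection under a unit load at Y: L³/(3EI) = 443.7/EI.
The prop prevents deflection at Y: R_Y = δ_0/δ_{YY} = 13262/443.7 = 29.89 kN.
Moment equilibrium about X: M_X = Σ(load moments about X) − R_Y·L = 570.6 − 29.89×11 = 241.8 kN·m.

M_X = 241.8 kN·m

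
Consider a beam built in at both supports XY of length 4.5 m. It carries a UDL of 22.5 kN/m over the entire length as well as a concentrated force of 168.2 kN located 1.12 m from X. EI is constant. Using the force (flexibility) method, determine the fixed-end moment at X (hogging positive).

M_X = 144.2 kN·m

Take the two fixed-end moments M_X, M_Y as redundants; the released structure is the simple span XY.
End rotations of the released simple span under the applied load (×1/EI):
  at X: UDL 22.5: wL³/(24EI) = 85.43/EI
  at Y: UDL 22.5: wL³/(24EI) = 85.43/EI
  at X: point load 168.2 at a = 1.12: Pab(L + b)/(6LEI) = 185.8/EI
  at Y: point load 168.2 at a = 1.12: Pab(L + a)/(6LEI) = 132.5/EI
  θ_X0 = 271.3/EI,  θ_Y0 = 218/EI
Flexibility coefficients: a unit moment at one end gives L/(3EI) there and L/(6EI) at the far end, so f₁₁ = f₂₂ = 1.5/EI and f₁₂ = f₂₁ = 0.75/EI.
Compatibility — zero rotation at each built-in end:
  1.5 M_X + 0.75 M_Y = 271.3
  0.75 M_X + 1.5 M_Y = 218
Solving the pair gives M_X = 144.2 kN·m and M_Y = 73.19 kN·m (hogging).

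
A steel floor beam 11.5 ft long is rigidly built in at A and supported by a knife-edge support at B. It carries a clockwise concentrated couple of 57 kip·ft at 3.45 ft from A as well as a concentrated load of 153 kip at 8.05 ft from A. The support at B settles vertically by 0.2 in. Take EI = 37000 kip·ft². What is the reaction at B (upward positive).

R_B = 88.79 kip

Remove the prop at B; the released (primary) structure is a cantilever built in at A.
Deflection at B on the released cantilever, summing each load's contribution:
  clockwise couple 57 at a = 3.45: M₀a(2L − a)/(2EI) = 1922/EI
  point load 153 at a = 8.05: Pa²(3L − a)/(6EI) = 43708/EI
  δ_0 = 45630/EI
Tip deflection under a unit load at B: L³/(3EI) = 507/EI.
With EI = 37000 kip·ft²: δ_0 = 1.2332 ft and δ_{BB} = 0.013702 ft/kip.
Compatibility — the beam at B must follow the support down by 0.01667 ft: δ_0 − R_B·δ_{BB} = 0.01667, so R_B = (1.2332 − 0.01667)/0.013702 = 88.79 kip.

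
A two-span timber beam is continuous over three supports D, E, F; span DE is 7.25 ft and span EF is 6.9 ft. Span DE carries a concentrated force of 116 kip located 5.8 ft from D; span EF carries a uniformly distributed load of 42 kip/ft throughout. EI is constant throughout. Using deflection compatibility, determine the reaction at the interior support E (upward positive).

R_E = 289.7 kip

Release continuity at E by inserting a hinge; the redundant is the internal moment M_E. The primary structure is two simply-supported spans DE and EF.
Discontinuity in slope at E on the released structure — sum the simple-span end rotations:
  span DE: point load 116 at a = 5.8: Pab(L + a)/(6LEI) = 292.7/EI
  span EF: UDL 42: wL³/(24EI) = 574.9/EI
  relative rotation θ_0 = (292.7 + 574.9)/EI = 867.6/EI
A unit hogging moment at E produces rotation L₁/(3EI) + L₂/(3EI) = 4.717/EI.
Compatibility: M_E·(L₁+L₂)/(3EI) = θ_0, giving M_E = 183.9 kip·ft (hogging).
Span DE, ΣM about D with M_E applied at E: R_E^{DE}·7.25 = 672.8 + 183.9, so R_E^{DE} = 118.2 kip and R_D = 116 − 118.2 = -2.17 kip.
Span EF, ΣM about F: R_E^{EF}·6.9 = 999.8 + 183.9, so R_E^{EF} = 171.6 kip and R_F = 289.8 − 171.6 = 118.2 kip.
R_E = 118.2 + 171.6 = 289.7 kip.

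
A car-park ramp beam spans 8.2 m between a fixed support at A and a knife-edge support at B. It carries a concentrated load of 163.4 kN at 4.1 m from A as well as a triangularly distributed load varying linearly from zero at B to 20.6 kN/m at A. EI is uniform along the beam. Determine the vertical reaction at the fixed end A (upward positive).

R_A = 179.9 kN

Release the roller at B. Primary structure: cantilever fixed at A.
Primary-structure tip deflection at B by superposition:
  point load 163.4 at a = 4.1: Pa²(3L − a)/(6EI) = 9385/EI
  triangular load, peak 20.6 at the fixed end: w₀L⁴/(30EI) = 3105/EI
  δ_0 = 12489/EI
Tip deflection under a unit load at B: L³/(3EI) = 183.8/EI.
Compatibility at B: δ_0 − R_B·δ_{BB} = 0, so R_B = 12489/183.8 = 67.95 kN.
Vertical equilibrium: R_A = ΣP − R_B = 247.9 − 67.95 = 179.9 kN.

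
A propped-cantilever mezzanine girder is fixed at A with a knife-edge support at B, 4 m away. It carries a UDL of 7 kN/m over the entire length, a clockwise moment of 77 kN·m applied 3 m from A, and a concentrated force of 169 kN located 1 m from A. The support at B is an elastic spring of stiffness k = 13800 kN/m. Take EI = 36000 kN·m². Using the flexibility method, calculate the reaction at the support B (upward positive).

Remove the prop at B; the released (primary) structure is a cantilever built in at A.
Primary-structure tip deflection at B by superposition:
  UDL 7: wL⁴/(8EI) = 224/EI
  clockwise couple 77 at a = 3: M₀a(2L − a)/(2EI) = 577.5/EI
  point load 169 at a = 1: Pa²(3L − a)/(6EI) = 309.8/EI
  δ_0 = 1111/EI
Tip deflection under a unit load at B: L³/(3EI) = 21.33/EI.
With EI = 36000 kN·m²: δ_0 = 0.03087 m and δ_{BB} = 0.000593 m/kN.
Compatibility — the spring shortens by R_B/k under the reaction it provides: δ_0 − R_B·δ_{BB} = R_B/k. With 1/k = 0.000072 m/kN, R_B = δ_0 / (δ_{BB} + 1/k) = 0.03087 / (0.000593 + 0.000072) = 46.42 kN.

R_B = 46.42 kN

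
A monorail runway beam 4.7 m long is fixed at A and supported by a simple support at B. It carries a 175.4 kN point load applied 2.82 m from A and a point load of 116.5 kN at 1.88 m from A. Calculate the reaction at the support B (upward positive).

R_B = 100 kN

Release the roller at B. Primary structure: cantilever fixed at A.
Downward deflection at the released point B due to the loads:
  point load 175.4 at a = 2.82: Pa²(3L − a)/(6EI) = 2622/EI
  point load 116.5 at a = 1.88: Pa²(3L − a)/(6EI) = 838.6/EI
  δ_0 = 3461/EI
Tip deflection under a unit load at B: L³/(3EI) = 34.61/EI.
The prop prevents deflection at B: R_B = δ_0/δ_{BB} = 3461/34.61 = 100 kN.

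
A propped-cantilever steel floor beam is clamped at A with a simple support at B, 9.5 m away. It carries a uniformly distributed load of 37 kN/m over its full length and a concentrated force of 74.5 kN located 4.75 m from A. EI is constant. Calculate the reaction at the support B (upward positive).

Choose R_B as the redundant. The primary structure is the cantilever fixed at A.
Primary-structure tip deflection at B by superposition:
  UDL 37: wL⁴/(8EI) = 37671/EI
  point load 74.5 at a = 4.75: Pa²(3L − a)/(6EI) = 6654/EI
  δ_0 = 44325/EI
Tip deflection under a unit load at B: L³/(3EI) = 285.8/EI.
The prop prevents deflection at B: R_B = δ_0/δ_{BB} = 44325/285.8 = 155.1 kN.

R_B = 155.1 kN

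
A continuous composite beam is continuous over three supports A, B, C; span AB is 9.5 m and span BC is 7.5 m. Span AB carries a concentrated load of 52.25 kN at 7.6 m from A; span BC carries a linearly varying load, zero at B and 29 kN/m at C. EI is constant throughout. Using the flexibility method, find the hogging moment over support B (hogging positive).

M_B = 81.92 kN·m

Insert a hinge at B; M_B is the redundant, and each span becomes simply supported.
Rotations at B on the released spans (each span's end-slope, ×1/EI):
  span AB: point load 52.25 at a = 7.6: Pab(L + a)/(6LEI) = 226.3/EI
  span BC: triangular load, peak 29: 7w₀L³/(360EI) = 237.9/EI
  relative rotation θ_0 = (226.3 + 237.9)/EI = 464.2/EI
A unit hogging moment at B produces rotation L₁/(3EI) + L₂/(3EI) = 5.667/EI.
Slope continuity at B: θ_0 = M_B·5.667/EI, so M_B = 464.2/5.667 = 81.92 kN·m (hogging).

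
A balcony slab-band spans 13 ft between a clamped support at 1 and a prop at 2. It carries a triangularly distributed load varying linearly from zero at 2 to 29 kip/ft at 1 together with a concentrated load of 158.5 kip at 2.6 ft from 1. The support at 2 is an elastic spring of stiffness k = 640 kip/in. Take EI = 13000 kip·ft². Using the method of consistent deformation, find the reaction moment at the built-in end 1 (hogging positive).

Release the roller at 2. Primary structure: cantilever fixed at 1.
Downward deflection at the released point 2 due to the loads:
  triangular load, peak 29 at the fixed end: w₀L⁴/(30EI) = 27609/EI
  point load 158.5 at a = 2.6: Pa²(3L − a)/(6EI) = 6500/EI
  δ_0 = 34109/EI
Tip deflection under a unit load at 2: L³/(3EI) = 732.3/EI.
With EI = 13000 kip·ft²: δ_0 = 2.6238 ft and δ_{22} = 0.056333 ft/kip.
Compatibility — the spring shortens by R_2/k under the reaction it provides: δ_0 − R_2·δ_{22} = R_2/k. With 1/k = 1/(640×12) ft/kip = 0.00013 ft/kip, R_2 = δ_0 / (δ_{22} + 1/k) = 2.6238 / (0.056333 + 0.00013) = 46.47 kip.
Moment equilibrium about 1: M_1 = Σ(load moments about 1) − R_2·L = 1229 − 46.47×13 = 624.8 kip·ft.

M_1 = 624.8 kip·ft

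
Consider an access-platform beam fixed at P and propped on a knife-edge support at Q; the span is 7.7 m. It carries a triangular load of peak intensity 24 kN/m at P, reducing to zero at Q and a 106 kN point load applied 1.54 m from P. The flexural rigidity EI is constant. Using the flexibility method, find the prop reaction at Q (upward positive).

R_Q = 24.42 kN

Release the roller at Q. Primary structure: cantilever fixed at P.
Free-end deflection of the primary structure under the applied loading (downward +):
  triangular load, peak 24 at the fixed end: w₀L⁴/(30EI) = 2812/EI
  point load 106 at a = 1.54: Pa²(3L − a)/(6EI) = 903.3/EI
  δ_0 = 3716/EI
Tip deflection under a unit load at Q: L³/(3EI) = 152.2/EI.
The prop prevents deflection at Q: R_Q = δ_0/δ_{QQ} = 3716/152.2 = 24.42 kN.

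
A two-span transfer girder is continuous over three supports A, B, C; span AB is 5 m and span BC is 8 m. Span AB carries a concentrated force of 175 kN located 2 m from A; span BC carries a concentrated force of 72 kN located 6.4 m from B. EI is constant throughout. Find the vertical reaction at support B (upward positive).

Release continuity at B by inserting a hinge; the redundant is the internal moment M_B. The primary structure is two simply-supported spans AB and BC.
Rotations at B on the released spans (each span's end-slope, ×1/EI):
  span AB: point load 175 at a = 2: Pab(L + a)/(6LEI) = 245/EI
  span BC: point load 72 at a = 6.4: Pab(L + b)/(6LEI) = 147.5/EI
  relative rotation θ_0 = (245 + 147.5)/EI = 392.5/EI
A unit hogging moment at B produces rotation L₁/(3EI) + L₂/(3EI) = 4.333/EI.
Compatibility: M_B·(L₁+L₂)/(3EI) = θ_0, giving M_B = 90.57 kN·m (hogging).
Span AB, ΣM about A with M_B applied at B: R_B^{AB}·5 = 350 + 90.57, so R_B^{AB} = 88.11 kN and R_A = 175 − 88.11 = 86.89 kN.
Span BC, ΣM about C: R_B^{BC}·8 = 115.2 + 90.57, so R_B^{BC} = 25.72 kN and R_C = 72 − 25.72 = 46.28 kN.
R_B = 88.11 + 25.72 = 113.8 kN.

R_B = 113.8 kN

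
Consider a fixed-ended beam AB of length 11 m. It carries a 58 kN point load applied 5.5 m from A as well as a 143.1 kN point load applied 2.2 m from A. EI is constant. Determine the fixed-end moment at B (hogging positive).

M_B = 130.1 kN·m

Take the two fixed-end moments M_A, M_B as redundants; the released structure is the simple span AB.
End rotations of the released simple span under the applied load (×1/EI):
  at A: point load 58 at a = 5.5: Pab(L + b)/(6LEI) = 438.6/EI
  at B: point load 58 at a = 5.5: Pab(L + a)/(6LEI) = 438.6/EI
  at A: point load 143.1 at a = 2.2: Pab(L + b)/(6LEI) = 831.1/EI
  at B: point load 143.1 at a = 2.2: Pab(L + a)/(6LEI) = 554.1/EI
  θ_A0 = 1270/EI,  θ_B0 = 992.7/EI
Flexibility coefficients: a unit moment at one end gives L/(3EI) there and L/(6EI) at the far end, so f₁₁ = f₂₂ = 3.667/EI and f₁₂ = f₂₁ = 1.833/EI.
Compatibility — zero rotation at each built-in end:
  3.667 M_A + 1.833 M_B = 1270
  1.833 M_A + 3.667 M_B = 992.7
Solving the pair gives M_A = 281.2 kN·m and M_B = 130.1 kN·m (hogging).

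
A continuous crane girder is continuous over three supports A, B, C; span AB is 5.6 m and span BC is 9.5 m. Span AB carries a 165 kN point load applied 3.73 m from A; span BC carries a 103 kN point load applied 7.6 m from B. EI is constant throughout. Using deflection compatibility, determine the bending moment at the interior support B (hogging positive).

M_B = 122.6 kN·m

Insert a hinge at B; M_B is the redundant, and each span becomes simply supported.
Rotations at B on the released spans (each span's end-slope, ×1/EI):
  span AB: point load 165 at a = 3.73: Pab(L + a)/(6LEI) = 319.6/EI
  span BC: point load 103 at a = 7.6: Pab(L + b)/(6LEI) = 297.5/EI
  relative rotation θ_0 = (319.6 + 297.5)/EI = 617/EI
A unit hogging moment at B produces rotation L₁/(3EI) + L₂/(3EI) = 5.033/EI.
Compatibility: M_B·(L₁+L₂)/(3EI) = θ_0, giving M_B = 122.6 kN·m (hogging).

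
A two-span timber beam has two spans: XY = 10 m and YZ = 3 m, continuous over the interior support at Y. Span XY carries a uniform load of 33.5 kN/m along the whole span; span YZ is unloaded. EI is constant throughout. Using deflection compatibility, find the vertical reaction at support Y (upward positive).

Release continuity at Y by inserting a hinge; the redundant is the internal moment M_Y. The primary structure is two simply-supported spans XY and YZ.
End slopes at the hinge Y, treating each span as simply supported:
  span XY: UDL 33.5: wL³/(24EI) = 1396/EI
  relative rotation θ_0 = (1396 + 0)/EI = 1396/EI
A unit hogging moment at Y produces rotation L₁/(3EI) + L₂/(3EI) = 4.333/EI.
Compatibility: M_Y·(L₁+L₂)/(3EI) = θ_0, giving M_Y = 322.1 kN·m (hogging).
Span XY, ΣM about X with M_Y applied at Y: R_Y^{XY}·10 = 1675 + 322.1, so R_Y^{XY} = 199.7 kN and R_X = 335 − 199.7 = 135.3 kN.
Span YZ, ΣM about Z: R_Y^{YZ}·3 = 0 + 322.1, so R_Y^{YZ} = 107.4 kN and R_Z = 0 − 107.4 = -107.4 kN.
R_Y = 199.7 + 107.4 = 307.1 kN.

R_Y = 307.1 kN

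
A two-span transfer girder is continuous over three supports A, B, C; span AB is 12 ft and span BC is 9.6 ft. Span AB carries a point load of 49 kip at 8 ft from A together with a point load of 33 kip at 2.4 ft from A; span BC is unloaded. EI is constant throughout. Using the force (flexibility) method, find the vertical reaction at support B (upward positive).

R_B = 54.57 kip

Insert a hinge at B; M_B is the redundant, and each span becomes simply supported.
End slopes at the hinge B, treating each span as simply supported:
  span AB: point load 49 at a = 8: Pab(L + a)/(6LEI) = 435.6/EI
  span AB: point load 33 at a = 2.4: Pab(L + a)/(6LEI) = 152.1/EI
  relative rotation θ_0 = (587.6 + 0)/EI = 587.6/EI
A unit hogging moment at B produces rotation L₁/(3EI) + L₂/(3EI) = 7.2/EI.
Slope continuity at B: θ_0 = M_B·7.2/EI, so M_B = 587.6/7.2 = 81.61 kip·ft (hogging).
Span AB, ΣM about A with M_B applied at B: R_B^{AB}·12 = 471.2 + 81.61, so R_B^{AB} = 46.07 kip and R_A = 82 − 46.07 = 35.93 kip.
Span BC, ΣM about C: R_B^{BC}·9.6 = 0 + 81.61, so R_B^{BC} = 8.501 kip and R_C = 0 − 8.501 = -8.501 kip.
R_B = 46.07 + 8.501 = 54.57 kip.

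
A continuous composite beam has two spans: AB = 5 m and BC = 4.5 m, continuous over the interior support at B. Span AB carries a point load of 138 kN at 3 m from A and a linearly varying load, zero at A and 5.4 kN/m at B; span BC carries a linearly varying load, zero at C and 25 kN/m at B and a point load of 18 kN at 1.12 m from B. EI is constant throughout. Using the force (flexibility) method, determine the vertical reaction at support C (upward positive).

R_C = 1.734 kN

Insert a hinge at B; M_B is the redundant, and each span becomes simply supported.
End slopes at the hinge B, treating each span as simply supported:
  span AB: point load 138 at a = 3: Pab(L + a)/(6LEI) = 220.8/EI
  span AB: triangular load, peak 5.4: w₀L³/(45EI) = 15/EI
  span BC: triangular load, peak 25: w₀L³/(45EI) = 50.62/EI
  span BC: point load 18 at a = 1.12: Pab(L + b)/(6LEI) = 19.89/EI
  relative rotation θ_0 = (235.8 + 70.51)/EI = 306.3/EI
A unit hogging moment at B produces rotation L₁/(3EI) + L₂/(3EI) = 3.167/EI.
Slope continuity at B: θ_0 = M_B·3.167/EI, so M_B = 306.3/3.167 = 96.73 kN·m (hogging).
Span BC, ΣM about C: R_B^{BC}·4.5 = 229.6 + 96.73, so R_B^{BC} = 72.52 kN and R_C = 74.25 − 72.52 = 1.734 kN.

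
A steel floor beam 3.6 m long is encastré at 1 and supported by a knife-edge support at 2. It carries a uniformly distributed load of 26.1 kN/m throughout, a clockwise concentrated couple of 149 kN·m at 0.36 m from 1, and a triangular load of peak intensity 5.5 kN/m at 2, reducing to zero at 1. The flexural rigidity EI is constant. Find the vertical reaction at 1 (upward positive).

Choose R_2 as the redundant. The primary structure is the cantilever fixed at 1.
Deflection at 2 on the released cantilever, summing each load's contribution:
  UDL 26.1: wL⁴/(8EI) = 548/EI
  clockwise couple 149 at a = 0.36: M₀a(2L − a)/(2EI) = 183.4/EI
  triangular load, peak 5.5 at the free end: 11w₀L⁴/(120EI) = 84.68/EI
  δ_0 = 816.1/EI
Tip deflection under a unit load at 2: L³/(3EI) = 15.55/EI.
The prop prevents deflection at 2: R_2 = δ_0/δ_{22} = 816.1/15.55 = 52.48 kN.
Vertical equilibrium: R_1 = ΣP − R_2 = 103.9 − 52.48 = 51.38 kN.

R_1 = 51.38 kN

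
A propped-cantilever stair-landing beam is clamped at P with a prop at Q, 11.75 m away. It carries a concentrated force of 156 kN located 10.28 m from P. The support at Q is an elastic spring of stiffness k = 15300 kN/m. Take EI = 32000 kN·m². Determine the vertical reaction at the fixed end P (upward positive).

Choose R_Q as the redundant. The primary structure is the cantilever fixed at P.
Downward deflection at the released point Q due to the loads:
  point load 156 at a = 10.28: Pa²(3L − a)/(6EI) = 68609/EI
Flexibility coefficient — unit upward force at Q: δ_{QQ} = L³/(3EI) = 540.7/EI.
With EI = 32000 kN·m²: δ_0 = 2.144 m and δ_{QQ} = 0.016898 m/kN.
Compatibility — the spring shortens by R_Q/k under the reaction it provides: δ_0 − R_Q·δ_{QQ} = R_Q/k. With 1/k = 0.000065 m/kN, R_Q = δ_0 / (δ_{QQ} + 1/k) = 2.144 / (0.016898 + 0.000065) = 126.4 kN.
Vertical equilibrium: R_P = ΣP − R_Q = 156 − 126.4 = 29.61 kN.

R_P = 29.61 kN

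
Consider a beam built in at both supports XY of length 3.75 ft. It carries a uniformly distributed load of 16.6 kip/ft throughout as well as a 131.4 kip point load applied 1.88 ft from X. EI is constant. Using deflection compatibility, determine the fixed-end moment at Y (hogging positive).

Take the two fixed-end moments M_X, M_Y as redundants; the released structure is the simple span XY.
Simple-span end rotations at X and Y under the given loads:
  at X: UDL 16.6: wL³/(24EI) = 36.47/EI
  at Y: UDL 16.6: wL³/(24EI) = 36.47/EI
  at X: point load 131.4 at a = 1.88: Pab(L + b)/(6LEI) = 115.4/EI
  at Y: point load 131.4 at a = 1.88: Pab(L + a)/(6LEI) = 115.6/EI
  θ_X0 = 151.9/EI,  θ_Y0 = 152.1/EI
Flexibility coefficients: a unit moment at one end gives L/(3EI) there and L/(6EI) at the far end, so f₁₁ = f₂₂ = 1.25/EI and f₁₂ = f₂₁ = 0.625/EI.
Compatibility — zero rotation at each built-in end:
  1.25 M_X + 0.625 M_Y = 151.9
  0.625 M_X + 1.25 M_Y = 152.1
Solving the pair gives M_X = 80.88 kip·ft and M_Y = 81.21 kip·ft (hogging).

M_Y = 81.21 kip·ft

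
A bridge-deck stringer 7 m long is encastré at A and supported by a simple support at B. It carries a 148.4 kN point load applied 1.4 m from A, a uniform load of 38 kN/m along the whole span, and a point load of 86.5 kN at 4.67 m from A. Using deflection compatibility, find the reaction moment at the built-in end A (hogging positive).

M_A = 471.9 kN·m

Remove the prop at B; the released (primary) structure is a cantilever built in at A.
Deflection at B on the released cantilever, summing each load's contribution:
  point load 148.4 at a = 1.4: Pa²(3L − a)/(6EI) = 950.2/EI
  UDL 38: wL⁴/(8EI) = 11405/EI
  point load 86.5 at a = 4.67: Pa²(3L − a)/(6EI) = 5134/EI
  δ_0 = 17489/EI
Tip deflection under a unit load at B: L³/(3EI) = 114.3/EI.
The prop prevents deflection at B: R_B = δ_0/δ_{BB} = 17489/114.3 = 153 kN.
Moment equilibrium about A: M_A = Σ(load moments about A) − R_B·L = 1543 − 153×7 = 471.9 kN·m.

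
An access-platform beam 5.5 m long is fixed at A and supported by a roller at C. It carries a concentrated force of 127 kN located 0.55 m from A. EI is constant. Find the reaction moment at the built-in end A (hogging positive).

M_A = 59.72 kN·m

Release the roller at C. Primary structure: cantilever fixed at A.
Downward deflection at the released point C due to the loads:
  point load 127 at a = 0.55: Pa²(3L − a)/(6EI) = 102.1/EI
Tip deflection under a unit load at C: L³/(3EI) = 55.46/EI.
Compatibility at C: δ_0 − R_C·δ_{CC} = 0, so R_C = 102.1/55.46 = 1.841 kN.
Moment equilibrium about A: M_A = Σ(load moments about A) − R_C·L = 69.85 − 1.841×5.5 = 59.72 kN·m.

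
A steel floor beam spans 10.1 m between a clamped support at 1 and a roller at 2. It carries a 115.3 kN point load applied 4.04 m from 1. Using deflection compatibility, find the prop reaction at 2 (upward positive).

Release the roller at 2. Primary structure: cantilever fixed at 1.
Downward deflection at the released point 2 due to the loads:
  point load 115.3 at a = 4.04: Pa²(3L − a)/(6EI) = 8236/EI
Tip deflection under a unit load at 2: L³/(3EI) = 343.4/EI.
Compatibility at 2: δ_0 − R_2·δ_{22} = 0, so R_2 = 8236/343.4 = 23.98 kN.

R_2 = 23.98 kN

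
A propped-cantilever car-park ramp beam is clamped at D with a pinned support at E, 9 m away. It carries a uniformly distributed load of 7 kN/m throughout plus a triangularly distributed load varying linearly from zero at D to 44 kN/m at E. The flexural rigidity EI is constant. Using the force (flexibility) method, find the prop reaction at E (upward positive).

Release the roller at E. Primary structure: cantilever fixed at D.
Free-end deflection of the primary structure under the applied loading (downward +):
  UDL 7: wL⁴/(8EI) = 5741/EI
  triangular load, peak 44 at the free end: 11w₀L⁴/(120EI) = 26463/EI
  δ_0 = 32204/EI
Flexibility coefficient — unit upward force at E: δ_{EE} = L³/(3EI) = 243/EI.
Compatibility at E: δ_0 − R_E·δ_{EE} = 0, so R_E = 32204/243 = 132.5 kN.

R_E = 132.5 kN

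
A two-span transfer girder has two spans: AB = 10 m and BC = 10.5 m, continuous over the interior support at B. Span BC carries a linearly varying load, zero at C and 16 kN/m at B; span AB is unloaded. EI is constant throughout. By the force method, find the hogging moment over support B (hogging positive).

Release continuity at B by inserting a hinge; the redundant is the internal moment M_B. The primary structure is two simply-supported spans AB and BC.
End slopes at the hinge B, treating each span as simply supported:
  span BC: triangular load, peak 16: w₀L³/(45EI) = 411.6/EI
  relative rotation θ_0 = (0 + 411.6)/EI = 411.6/EI
A unit hogging moment at B produces rotation L₁/(3EI) + L₂/(3EI) = 6.833/EI.
Slope continuity at B: θ_0 = M_B·6.833/EI, so M_B = 411.6/6.833 = 60.23 kN·m (hogging).

M_B = 60.23 kN·m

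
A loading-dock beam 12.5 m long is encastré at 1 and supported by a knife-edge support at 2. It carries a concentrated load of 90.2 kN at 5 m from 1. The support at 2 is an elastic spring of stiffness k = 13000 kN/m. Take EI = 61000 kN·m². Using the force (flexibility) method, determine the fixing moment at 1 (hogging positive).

Choose R_2 as the redundant. The primary structure is the cantilever fixed at 1.
Free-end deflection of the primary structure under the applied loading (downward +):
  point load 90.2 at a = 5: Pa²(3L − a)/(6EI) = 12215/EI
Tip deflection under a unit load at 2: L³/(3EI) = 651/EI.
With EI = 61000 kN·m²: δ_0 = 0.20024 m and δ_{22} = 0.010673 m/kN.
Compatibility — the spring shortens by R_2/k under the reaction it provides: δ_0 − R_2·δ_{22} = R_2/k. With 1/k = 0.000077 m/kN, R_2 = δ_0 / (δ_{22} + 1/k) = 0.20024 / (0.010673 + 0.000077) = 18.63 kN.
Moment equilibrium about 1: M_1 = Σ(load moments about 1) − R_2·L = 451 − 18.63×12.5 = 218.2 kN·m.

M_1 = 218.2 kN·m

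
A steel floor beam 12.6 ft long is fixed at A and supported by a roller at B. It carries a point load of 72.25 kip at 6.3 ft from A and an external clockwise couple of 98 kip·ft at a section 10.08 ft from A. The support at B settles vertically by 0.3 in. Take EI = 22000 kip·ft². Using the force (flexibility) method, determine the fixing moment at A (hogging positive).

M_A = 138 kip·ft

Choose R_B as the redundant. The primary structure is the cantilever fixed at A.
Primary-structure tip deflection at B by superposition:
  point load 72.25 at a = 6.3: Pa²(3L − a)/(6EI) = 15055/EI
  clockwise couple 98 at a = 10.08: M₀a(2L − a)/(2EI) = 7468/EI
  δ_0 = 22523/EI
Flexibility coefficient — unit upward force at B: δ_{BB} = L³/(3EI) = 666.8/EI.
With EI = 22000 kip·ft²: δ_0 = 1.0238 ft and δ_{BB} = 0.030309 ft/kip.
Compatibility — the beam at B must follow the support down by 0.025 ft: δ_0 − R_B·δ_{BB} = 0.025, so R_B = (1.0238 − 0.025)/0.030309 = 32.95 kip.
Moment equilibrium about A: M_A = Σ(load moments about A) − R_B·L = 553.2 − 32.95×12.6 = 138 kip·ft.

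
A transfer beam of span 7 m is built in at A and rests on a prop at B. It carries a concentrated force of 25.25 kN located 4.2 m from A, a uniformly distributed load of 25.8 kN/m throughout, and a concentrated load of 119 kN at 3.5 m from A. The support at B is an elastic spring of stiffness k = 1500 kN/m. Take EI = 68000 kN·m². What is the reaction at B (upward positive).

R_B = 82.94 kN

Choose R_B as the redundant. The primary structure is the cantilever fixed at A.
Primary-structure tip deflection at B by superposition:
  point load 25.25 at a = 4.2: Pa²(3L − a)/(6EI) = 1247/EI
  UDL 25.8: wL⁴/(8EI) = 7743/EI
  point load 119 at a = 3.5: Pa²(3L − a)/(6EI) = 4252/EI
  δ_0 = 13242/EI
Tip deflection under a unit load at B: L³/(3EI) = 114.3/EI.
With EI = 68000 kN·m²: δ_0 = 0.19474 m and δ_{BB} = 0.001681 m/kN.
Compatibility — the spring shortens by R_B/k under the reaction it provides: δ_0 − R_B·δ_{BB} = R_B/k. With 1/k = 0.000667 m/kN, R_B = δ_0 / (δ_{BB} + 1/k) = 0.19474 / (0.001681 + 0.000667) = 82.94 kN.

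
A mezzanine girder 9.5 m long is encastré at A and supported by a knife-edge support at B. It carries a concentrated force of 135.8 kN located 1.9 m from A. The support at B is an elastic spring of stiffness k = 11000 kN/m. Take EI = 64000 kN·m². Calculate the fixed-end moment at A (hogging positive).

M_A = 187.2 kN·m

Take the reaction at B as the redundant and release it; the primary structure is a cantilever fixed at A.
Deflection at B on the released cantilever, summing each load's contribution:
  point load 135.8 at a = 1.9: Pa²(3L − a)/(6EI) = 2173/EI
Flexibility coefficient — unit upward force at B: δ_{BB} = L³/(3EI) = 285.8/EI.
With EI = 64000 kN·m²: δ_0 = 0.033959 m and δ_{BB} = 0.004465 m/kN.
Compatibility — the spring shortens by R_B/k under the reaction it provides: δ_0 − R_B·δ_{BB} = R_B/k. With 1/k = 0.000091 m/kN, R_B = δ_0 / (δ_{BB} + 1/k) = 0.033959 / (0.004465 + 0.000091) = 7.453 kN.
Moment equilibrium about A: M_A = Σ(load moments about A) − R_B·L = 258 − 7.453×9.5 = 187.2 kN·m.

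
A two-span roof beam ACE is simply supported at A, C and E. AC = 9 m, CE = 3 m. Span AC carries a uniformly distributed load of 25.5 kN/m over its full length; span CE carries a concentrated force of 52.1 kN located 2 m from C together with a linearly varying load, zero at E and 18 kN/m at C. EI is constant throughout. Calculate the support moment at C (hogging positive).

Release continuity at C by inserting a hinge; the redundant is the internal moment M_C. The primary structure is two simply-supported spans AC and CE.
End slopes at the hinge C, treating each span as simply supported:
  span AC: UDL 25.5: wL³/(24EI) = 774.6/EI
  span CE: point load 52.1 at a = 2: Pab(L + b)/(6LEI) = 23.16/EI
  span CE: triangular load, peak 18: w₀L³/(45EI) = 10.8/EI
  relative rotation θ_0 = (774.6 + 33.96)/EI = 808.5/EI
A unit hogging moment at C produces rotation L₁/(3EI) + L₂/(3EI) = 4/EI.
Compatibility: M_C·(L₁+L₂)/(3EI) = θ_0, giving M_C = 202.1 kN·m (hogging).

M_C = 202.1 kN·m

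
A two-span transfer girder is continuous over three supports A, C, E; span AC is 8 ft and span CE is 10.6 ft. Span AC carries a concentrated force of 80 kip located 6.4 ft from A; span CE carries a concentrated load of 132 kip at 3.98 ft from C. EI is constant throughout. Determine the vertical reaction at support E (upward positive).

R_E = 31.49 kip

Take M_C as the redundant. Released structure: two simple spans AC and CE with a hinge at C.
Discontinuity in slope at C on the released structure — sum the simple-span end rotations:
  span AC: point load 80 at a = 6.4: Pab(L + a)/(6LEI) = 245.8/EI
  span CE: point load 132 at a = 3.98: Pab(L + b)/(6LEI) = 941.7/EI
  relative rotation θ_0 = (245.8 + 941.7)/EI = 1187/EI
A unit hogging moment at C produces rotation L₁/(3EI) + L₂/(3EI) = 6.2/EI.
Compatibility: M_C·(L₁+L₂)/(3EI) = θ_0, giving M_C = 191.5 kip·ft (hogging).
Span CE, ΣM about E: R_C^{CE}·10.6 = 873.8 + 191.5, so R_C^{CE} = 100.5 kip and R_E = 132 − 100.5 = 31.49 kip.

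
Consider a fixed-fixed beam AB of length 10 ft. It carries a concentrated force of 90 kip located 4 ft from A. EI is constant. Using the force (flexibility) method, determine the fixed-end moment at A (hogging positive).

Take the two fixed-end moments M_A, M_B as redundants; the released structure is the simple span AB.
End rotations of the released simple span under the applied load (×1/EI):
  at A: point load 90 at a = 4: Pab(L + b)/(6LEI) = 576/EI
  at B: point load 90 at a = 4: Pab(L + a)/(6LEI) = 504/EI
  θ_A0 = 576/EI,  θ_B0 = 504/EI
Flexibility coefficients: a unit moment at one end gives L/(3EI) there and L/(6EI) at the far end, so f₁₁ = f₂₂ = 3.333/EI and f₁₂ = f₂₁ = 1.667/EI.
Compatibility — zero rotation at each built-in end:
  3.333 M_A + 1.667 M_B = 576
  1.667 M_A + 3.333 M_B = 504
Solving the pair gives M_A = 129.6 kip·ft and M_B = 86.4 kip·ft (hogging).

M_A = 129.6 kip·ft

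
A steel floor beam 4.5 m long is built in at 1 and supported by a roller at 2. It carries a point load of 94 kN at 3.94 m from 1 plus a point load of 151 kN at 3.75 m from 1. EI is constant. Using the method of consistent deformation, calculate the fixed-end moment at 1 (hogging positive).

M_1 = 80.96 kN·m

Choose R_2 as the redundant. The primary structure is the cantilever fixed at 1.
Primary-structure tip deflection at 2 by superposition:
  point load 94 at a = 3.94: Pa²(3L − a)/(6EI) = 2325/EI
  point load 151 at a = 3.75: Pa²(3L − a)/(6EI) = 3451/EI
  δ_0 = 5776/EI
Tip deflection under a unit load at 2: L³/(3EI) = 30.38/EI.
Compatibility at 2: δ_0 − R_2·δ_{22} = 0, so R_2 = 5776/30.38 = 190.1 kN.
Moment equilibrium about 1: M_1 = Σ(load moments about 1) − R_2·L = 936.6 − 190.1×4.5 = 80.96 kN·m.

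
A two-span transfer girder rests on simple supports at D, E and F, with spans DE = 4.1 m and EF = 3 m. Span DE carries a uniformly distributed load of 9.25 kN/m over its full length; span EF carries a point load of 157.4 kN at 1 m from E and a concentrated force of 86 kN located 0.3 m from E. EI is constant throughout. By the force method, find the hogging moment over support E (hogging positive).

M_E = 57.49 kN·m

Take M_E as the redundant. Released structure: two simple spans DE and EF with a hinge at E.
Rotations at E on the released spans (each span's end-slope, ×1/EI):
  span DE: UDL 9.25: wL³/(24EI) = 26.56/EI
  span EF: point load 157.4 at a = 1: Pab(L + b)/(6LEI) = 87.44/EI
  span EF: point load 86 at a = 0.3: Pab(L + b)/(6LEI) = 22.06/EI
  relative rotation θ_0 = (26.56 + 109.5)/EI = 136.1/EI
A unit hogging moment at E produces rotation L₁/(3EI) + L₂/(3EI) = 2.367/EI.
Slope continuity at E: θ_0 = M_E·2.367/EI, so M_E = 136.1/2.367 = 57.49 kN·m (hogging).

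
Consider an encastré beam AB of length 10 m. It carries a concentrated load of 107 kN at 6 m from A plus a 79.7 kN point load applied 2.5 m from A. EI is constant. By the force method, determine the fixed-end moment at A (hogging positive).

Take the two fixed-end moments M_A, M_B as redundants; the released structure is the simple span AB.
On the primary (simply-supported) span, the end slopes from the loading are:
  at A: point load 107 at a = 6: Pab(L + b)/(6LEI) = 599.2/EI
  at B: point load 107 at a = 6: Pab(L + a)/(6LEI) = 684.8/EI
  at A: point load 79.7 at a = 2.5: Pab(L + b)/(6LEI) = 435.9/EI
  at B: point load 79.7 at a = 2.5: Pab(L + a)/(6LEI) = 311.3/EI
  θ_A0 = 1035/EI,  θ_B0 = 996.1/EI
Flexibility coefficients: a unit moment at one end gives L/(3EI) there and L/(6EI) at the far end, so f₁₁ = f₂₂ = 3.333/EI and f₁₂ = f₂₁ = 1.667/EI.
Compatibility — zero rotation at each built-in end:
  3.333 M_A + 1.667 M_B = 1035
  1.667 M_A + 3.333 M_B = 996.1
Solving the pair gives M_A = 214.8 kN·m and M_B = 191.4 kN·m (hogging).

M_A = 214.8 kN·m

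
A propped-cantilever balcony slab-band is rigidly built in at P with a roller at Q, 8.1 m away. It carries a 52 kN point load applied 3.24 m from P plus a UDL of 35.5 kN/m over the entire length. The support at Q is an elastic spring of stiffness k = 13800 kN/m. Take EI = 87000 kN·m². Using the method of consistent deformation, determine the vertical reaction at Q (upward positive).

Take the reaction at Q as the redundant and release it; the primary structure is a cantilever fixed at P.
Downward deflection at the released point Q due to the loads:
  point load 52 at a = 3.24: Pa²(3L − a)/(6EI) = 1916/EI
  UDL 35.5: wL⁴/(8EI) = 19102/EI
  δ_0 = 21018/EI
Tip deflection under a unit load at Q: L³/(3EI) = 177.1/EI.
With EI = 87000 kN·m²: δ_0 = 0.24159 m and δ_{QQ} = 0.002036 m/kN.
Compatibility — the spring shortens by R_Q/k under the reaction it provides: δ_0 − R_Q·δ_{QQ} = R_Q/k. With 1/k = 0.000072 m/kN, R_Q = δ_0 / (δ_{QQ} + 1/k) = 0.24159 / (0.002036 + 0.000072) = 114.6 kN.

R_Q = 114.6 kN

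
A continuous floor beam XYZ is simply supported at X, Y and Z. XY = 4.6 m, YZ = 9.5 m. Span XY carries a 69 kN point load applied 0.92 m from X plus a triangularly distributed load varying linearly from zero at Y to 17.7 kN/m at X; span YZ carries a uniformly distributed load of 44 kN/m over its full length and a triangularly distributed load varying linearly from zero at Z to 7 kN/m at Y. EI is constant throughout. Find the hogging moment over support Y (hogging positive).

Release continuity at Y by inserting a hinge; the redundant is the internal moment M_Y. The primary structure is two simply-supported spans XY and YZ.
Discontinuity in slope at Y on the released structure — sum the simple-span end rotations:
  span XY: point load 69 at a = 0.92: Pab(L + a)/(6LEI) = 46.72/EI
  span XY: triangular load, peak 17.7: 7w₀L³/(360EI) = 33.5/EI
  span YZ: UDL 44: wL³/(24EI) = 1572/EI
  span YZ: triangular load, peak 7: w₀L³/(45EI) = 133.4/EI
  relative rotation θ_0 = (80.22 + 1705)/EI = 1785/EI
A unit hogging moment at Y produces rotation L₁/(3EI) + L₂/(3EI) = 4.7/EI.
Slope continuity at Y: θ_0 = M_Y·4.7/EI, so M_Y = 1785/4.7 = 379.9 kN·m (hogging).

M_Y = 379.9 kN·m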